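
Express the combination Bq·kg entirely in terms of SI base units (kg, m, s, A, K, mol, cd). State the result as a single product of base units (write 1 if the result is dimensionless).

Bq = s⁻¹.
Combining: Bq·kg = s⁻¹ · kg = kg·s⁻¹.

kg·s⁻¹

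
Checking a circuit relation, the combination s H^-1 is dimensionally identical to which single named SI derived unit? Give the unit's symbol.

S

H = kg·m²·s⁻²·A⁻².
So H⁻¹ = kg⁻¹·m⁻²·s²·A².
Combining: s·H⁻¹ = s · (kg⁻¹·m⁻²·s²·A²) = kg⁻¹·m⁻²·s³·A².
kg⁻¹·m⁻²·s³·A² is the base-SI form of the siemens.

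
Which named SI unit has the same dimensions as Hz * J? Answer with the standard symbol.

Hz = s⁻¹.
J = kg·m²·s⁻².
Combining: Hz·J = s⁻¹ · (kg·m²·s⁻²) = kg·m²·s⁻³.
kg·m²·s⁻³ is the base-SI form of the watt.

W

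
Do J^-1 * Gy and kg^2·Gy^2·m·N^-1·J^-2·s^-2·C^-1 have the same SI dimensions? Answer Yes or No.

Left side:
  J = kg·m²·s⁻².
  So J⁻¹ = kg⁻¹·m⁻²·s².
  Gy = m²·s⁻².
  Combining: J⁻¹·Gy = (kg⁻¹·m⁻²·s²) · (m²·s⁻²) = kg⁻¹.
Right side:
  Gy = m²·s⁻².
  So Gy² = m⁴·s⁻⁴.
  N = kg·m·s⁻².
  So N⁻¹ = kg⁻¹·m⁻¹·s².
  J = kg·m²·s⁻².
  So J⁻² = kg⁻²·m⁻⁴·s⁴.
  C = s·A.
  So C⁻¹ = s⁻¹·A⁻¹.
  Combining: kg²·Gy²·m·N⁻¹·J⁻²·s⁻²·C⁻¹ = kg² · (m⁴·s⁻⁴) · m · (kg⁻¹·m⁻¹·s²) · (kg⁻²·m⁻⁴·s⁴) · s⁻² · (s⁻¹·A⁻¹) = kg⁻¹·s⁻¹·A⁻¹.
Left is kg⁻¹; right is kg⁻¹·s⁻¹·A⁻¹ — different.

No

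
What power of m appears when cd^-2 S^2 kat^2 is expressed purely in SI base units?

-4

S = kg⁻¹·m⁻²·s³·A².
So S² = kg⁻²·m⁻⁴·s⁶·A⁴.
kat = s⁻¹·mol.
So kat² = s⁻²·mol².
Combining: cd⁻²·S²·kat² = cd⁻² · (kg⁻²·m⁻⁴·s⁶·A⁴) · (s⁻²·mol²) = kg⁻²·m⁻⁴·s⁴·A⁴·mol²·cd⁻².
The exponent of m is -4.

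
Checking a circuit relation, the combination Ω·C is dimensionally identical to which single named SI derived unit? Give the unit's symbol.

Ω = V/A (resistance = voltage per current),
    = kg·m²·s⁻³·A⁻².
C = A·s = s·A (charge = current × time).
Combining: Ω·C = (kg·m²·s⁻³·A⁻²) · (s·A) = kg·m²·s⁻²·A⁻¹.
kg·m²·s⁻²·A⁻¹ is the base-SI form of the weber.

Wb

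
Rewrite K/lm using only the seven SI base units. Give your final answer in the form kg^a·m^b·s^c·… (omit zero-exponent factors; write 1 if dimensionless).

K·cd⁻¹

lm = cd.
So lm⁻¹ = cd⁻¹.
Combining: lm⁻¹·K = cd⁻¹ · K = K·cd⁻¹.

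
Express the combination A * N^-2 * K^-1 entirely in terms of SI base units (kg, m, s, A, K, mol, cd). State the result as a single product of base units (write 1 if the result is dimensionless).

kg⁻²·m⁻²·s⁴·A·K⁻¹

N = kg·m·s⁻².
So N⁻² = kg⁻²·m⁻²·s⁴.
Combining: A·N⁻²·K⁻¹ = A · (kg⁻²·m⁻²·s⁴) · K⁻¹ = kg⁻²·m⁻²·s⁴·A·K⁻¹.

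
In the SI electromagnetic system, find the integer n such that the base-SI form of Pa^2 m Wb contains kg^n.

3

Pa = N/m² (pressure = force per area),
    = kg·m⁻¹·s⁻².
So Pa² = kg²·m⁻²·s⁻⁴.
Wb = V·s (flux: a volt is a weber per second),
    = kg·m²·s⁻²·A⁻¹.
Combining: Pa²·m·Wb = (kg²·m⁻²·s⁻⁴) · m · (kg·m²·s⁻²·A⁻¹) = kg³·m·s⁻⁶·A⁻¹.
The exponent of kg is 3.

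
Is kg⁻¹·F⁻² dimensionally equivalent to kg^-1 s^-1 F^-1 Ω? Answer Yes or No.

Left side:
  F = C/V (capacitance = charge per voltage),
      = A·s/(kg·m²·s⁻³·A⁻¹) (substituting C and V),
      = kg⁻¹·m⁻²·s⁴·A².
  So F⁻² = kg²·m⁴·s⁻⁸·A⁻⁴.
  Combining: kg⁻¹·F⁻² = kg⁻¹ · (kg²·m⁴·s⁻⁸·A⁻⁴) = kg·m⁴·s⁻⁸·A⁻⁴.
Right side:
  F = kg⁻¹·m⁻²·s⁴·A².
  So F⁻¹ = kg·m²·s⁻⁴·A⁻².
  Ω = kg·m²·s⁻³·A⁻².
  Combining: kg⁻¹·s⁻¹·F⁻¹·Ω = kg⁻¹ · s⁻¹ · (kg·m²·s⁻⁴·A⁻²) · (kg·m²·s⁻³·A⁻²) = kg·m⁴·s⁻⁸·A⁻⁴.
Both reduce to kg·m⁴·s⁻⁸·A⁻⁴.

Yes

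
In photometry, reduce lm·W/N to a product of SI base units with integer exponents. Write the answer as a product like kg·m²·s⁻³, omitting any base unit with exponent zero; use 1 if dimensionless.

N = kg·m/s² = kg·m·s⁻² (force = mass × acceleration).
So N⁻¹ = kg⁻¹·m⁻¹·s².
lm = cd·sr = cd (luminous flux; sr is dimensionless).
W = J/s (power = energy per time),
    = kg·m²·s⁻³.
Combining: N⁻¹·lm·W = (kg⁻¹·m⁻¹·s²) · cd · (kg·m²·s⁻³) = m·s⁻¹·cd.

m·s⁻¹·cd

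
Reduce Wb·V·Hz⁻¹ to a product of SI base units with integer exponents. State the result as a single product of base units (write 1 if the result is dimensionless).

kg²·m⁴·s⁻⁴·A⁻²

Wb = V·s (flux: a volt is a weber per second),
    = kg·m²·s⁻²·A⁻¹.
V = W/A (potential = power per current),
    = kg·m²·s⁻³·A⁻¹.
Hz = 1/s = s⁻¹ (frequency is cycles per second).
So Hz⁻¹ = s.
Combining: Wb·V·Hz⁻¹ = (kg·m²·s⁻²·A⁻¹) · (kg·m²·s⁻³·A⁻¹) · s = kg²·m⁴·s⁻⁴·A⁻².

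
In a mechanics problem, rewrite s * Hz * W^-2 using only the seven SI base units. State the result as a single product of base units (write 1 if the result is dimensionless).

kg⁻²·m⁻⁴·s⁶

Hz = 1/s = s⁻¹ (frequency is cycles per second).
W = J/s (power = energy per time),
    = kg·m²·s⁻³.
So W⁻² = kg⁻²·m⁻⁴·s⁶.
Combining: s·Hz·W⁻² = s · s⁻¹ · (kg⁻²·m⁻⁴·s⁶) = kg⁻²·m⁻⁴·s⁶.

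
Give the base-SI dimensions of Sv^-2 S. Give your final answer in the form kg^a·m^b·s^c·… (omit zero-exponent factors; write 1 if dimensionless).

Sv = J/kg (equivalent dose = energy per mass),
    = m²·s⁻².
So Sv⁻² = m⁻⁴·s⁴.
S = 1/Ω (conductance is reciprocal resistance),
    = kg⁻¹·m⁻²·s³·A².
Combining: Sv⁻²·S = (m⁻⁴·s⁴) · (kg⁻¹·m⁻²·s³·A²) = kg⁻¹·m⁻⁶·s⁷·A².

kg⁻¹·m⁻⁶·s⁷·A²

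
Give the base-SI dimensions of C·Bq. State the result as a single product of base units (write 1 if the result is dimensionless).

A

C = A·s = s·A (charge = current × time).
Bq = 1/s = s⁻¹ (activity is decays per second).
Combining: C·Bq = (s·A) · s⁻¹ = A.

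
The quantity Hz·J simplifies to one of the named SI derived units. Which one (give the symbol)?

W

Hz = s⁻¹.
J = kg·m²·s⁻².
Combining: Hz·J = s⁻¹ · (kg·m²·s⁻²) = kg·m²·s⁻³.
kg·m²·s⁻³ is the base-SI form of the watt.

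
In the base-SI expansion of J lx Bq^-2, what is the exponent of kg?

J = N·m (work = force × distance),
    = kg·m²·s⁻².
lx = lm/m² (illuminance = luminous flux per area),
    = m⁻²·cd.
Bq = 1/s = s⁻¹ (activity is decays per second).
So Bq⁻² = s².
Combining: J·lx·Bq⁻² = (kg·m²·s⁻²) · (m⁻²·cd) · s² = kg·cd.
The exponent of kg is 1.

1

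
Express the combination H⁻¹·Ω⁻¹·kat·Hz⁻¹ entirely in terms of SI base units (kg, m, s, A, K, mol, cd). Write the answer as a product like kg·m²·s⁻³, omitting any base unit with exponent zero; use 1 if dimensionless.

H = Wb/A (inductance = flux per current),
    = kg·m²·s⁻²·A⁻².
So H⁻¹ = kg⁻¹·m⁻²·s²·A².
Ω = V/A (resistance = voltage per current),
    = kg·m²·s⁻³·A⁻².
So Ω⁻¹ = kg⁻¹·m⁻²·s³·A².
kat = mol/s = s⁻¹·mol (catalytic activity).
Hz = 1/s = s⁻¹ (frequency is cycles per second).
So Hz⁻¹ = s.
Combining: H⁻¹·Ω⁻¹·kat·Hz⁻¹ = (kg⁻¹·m⁻²·s²·A²) · (kg⁻¹·m⁻²·s³·A²) · (s⁻¹·mol) · s = kg⁻²·m⁻⁴·s⁵·A⁴·mol.

kg⁻²·m⁻⁴·s⁵·A⁴·mol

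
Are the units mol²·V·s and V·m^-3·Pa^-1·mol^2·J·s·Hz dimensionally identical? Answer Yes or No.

Left side:
  V = W/A (potential = power per current),
      = kg·m²·s⁻³·A⁻¹.
  Combining: mol²·V·s = mol² · (kg·m²·s⁻³·A⁻¹) · s = kg·m²·s⁻²·A⁻¹·mol².
Right side:
  V = W/A (potential = power per current),
      = kg·m²·s⁻³·A⁻¹.
  Pa = N/m² (pressure = force per area),
      = kg·m⁻¹·s⁻².
  So Pa⁻¹ = kg⁻¹·m·s².
  J = N·m (work = force × distance),
      = kg·m²·s⁻².
  Hz = 1/s = s⁻¹ (frequency is cycles per second).
  Combining: V·m⁻³·Pa⁻¹·mol²·J·s·Hz = (kg·m²·s⁻³·A⁻¹) · m⁻³ · (kg⁻¹·m·s²) · mol² · (kg·m²·s⁻²) · s · s⁻¹ = kg·m²·s⁻³·A⁻¹·mol².
Left is kg·m²·s⁻²·A⁻¹·mol²; right is kg·m²·s⁻³·A⁻¹·mol² — different.

No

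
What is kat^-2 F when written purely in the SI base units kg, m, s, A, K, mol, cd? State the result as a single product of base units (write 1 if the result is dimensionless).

kat = mol/s = s⁻¹·mol (catalytic activity).
So kat⁻² = s²·mol⁻².
F = C/V (capacitance = charge per voltage),
    = A·s/(kg·m²·s⁻³·A⁻¹) (substituting C and V),
    = kg⁻¹·m⁻²·s⁴·A².
Combining: kat⁻²·F = (s²·mol⁻²) · (kg⁻¹·m⁻²·s⁴·A²) = kg⁻¹·m⁻²·s⁶·A²·mol⁻².

kg⁻¹·m⁻²·s⁶·A²·mol⁻²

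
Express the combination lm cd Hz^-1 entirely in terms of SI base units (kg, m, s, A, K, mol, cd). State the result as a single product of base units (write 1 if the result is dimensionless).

s·cd²

lm = cd·sr = cd (luminous flux; sr is dimensionless).
Hz = 1/s = s⁻¹ (frequency is cycles per second).
So Hz⁻¹ = s.
Combining: lm·cd·Hz⁻¹ = cd · cd · s = s·cd².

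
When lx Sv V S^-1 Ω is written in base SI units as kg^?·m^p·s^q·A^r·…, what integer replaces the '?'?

lx = m⁻²·cd.
Sv = m²·s⁻².
V = kg·m²·s⁻³·A⁻¹.
S = kg⁻¹·m⁻²·s³·A².
So S⁻¹ = kg·m²·s⁻³·A⁻².
Ω = kg·m²·s⁻³·A⁻².
Combining: lx·Sv·V·S⁻¹·Ω = (m⁻²·cd) · (m²·s⁻²) · (kg·m²·s⁻³·A⁻¹) · (kg·m²·s⁻³·A⁻²) · (kg·m²·s⁻³·A⁻²) = kg³·m⁶·s⁻¹¹·A⁻⁵·cd.
The exponent of kg is 3.

3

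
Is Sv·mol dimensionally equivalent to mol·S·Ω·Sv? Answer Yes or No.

Yes

Left side:
  Sv = m²·s⁻².
  Combining: Sv·mol = (m²·s⁻²) · mol = m²·s⁻²·mol.
Right side:
  S = 1/Ω (conductance is reciprocal resistance),
      = kg⁻¹·m⁻²·s³·A².
  Ω = V/A (resistance = voltage per current),
      = kg·m²·s⁻³·A⁻².
  Sv = J/kg (equivalent dose = energy per mass),
      = m²·s⁻².
  Combining: mol·S·Ω·Sv = mol · (kg⁻¹·m⁻²·s³·A²) · (kg·m²·s⁻³·A⁻²) · (m²·s⁻²) = m²·s⁻²·mol.
Both reduce to m²·s⁻²·mol.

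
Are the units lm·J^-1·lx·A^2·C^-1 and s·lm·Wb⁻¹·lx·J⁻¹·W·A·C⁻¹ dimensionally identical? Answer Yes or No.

Yes

Left side:
  lm = cd·sr = cd (luminous flux; sr is dimensionless).
  J = N·m (work = force × distance),
      = kg·m²·s⁻².
  So J⁻¹ = kg⁻¹·m⁻²·s².
  lx = lm/m² (illuminance = luminous flux per area),
      = m⁻²·cd.
  C = A·s = s·A (charge = current × time).
  So C⁻¹ = s⁻¹·A⁻¹.
  Combining: lm·J⁻¹·lx·A²·C⁻¹ = cd · (kg⁻¹·m⁻²·s²) · (m⁻²·cd) · A² · (s⁻¹·A⁻¹) = kg⁻¹·m⁻⁴·s·A·cd².
Right side:
  lm = cd.
  Wb = kg·m²·s⁻²·A⁻¹.
  So Wb⁻¹ = kg⁻¹·m⁻²·s²·A.
  lx = m⁻²·cd.
  J = kg·m²·s⁻².
  So J⁻¹ = kg⁻¹·m⁻²·s².
  W = kg·m²·s⁻³.
  C = s·A.
  So C⁻¹ = s⁻¹·A⁻¹.
  Combining: s·lm·Wb⁻¹·lx·J⁻¹·W·A·C⁻¹ = s · cd · (kg⁻¹·m⁻²·s²·A) · (m⁻²·cd) · (kg⁻¹·m⁻²·s²) · (kg·m²·s⁻³) · A · (s⁻¹·A⁻¹) = kg⁻¹·m⁻⁴·s·A·cd².
Both reduce to kg⁻¹·m⁻⁴·s·A·cd².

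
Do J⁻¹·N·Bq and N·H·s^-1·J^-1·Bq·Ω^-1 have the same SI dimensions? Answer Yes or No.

Left side:
  J = N·m (work = force × distance),
      = kg·m²·s⁻².
  So J⁻¹ = kg⁻¹·m⁻²·s².
  N = kg·m/s² = kg·m·s⁻² (force = mass × acceleration).
  Bq = 1/s = s⁻¹ (activity is decays per second).
  Combining: J⁻¹·N·Bq = (kg⁻¹·m⁻²·s²) · (kg·m·s⁻²) · s⁻¹ = m⁻¹·s⁻¹.
Right side:
  N = kg·m·s⁻².
  H = kg·m²·s⁻²·A⁻².
  J = kg·m²·s⁻².
  So J⁻¹ = kg⁻¹·m⁻²·s².
  Bq = s⁻¹.
  Ω = kg·m²·s⁻³·A⁻².
  So Ω⁻¹ = kg⁻¹·m⁻²·s³·A².
  Combining: N·H·s⁻¹·J⁻¹·Bq·Ω⁻¹ = (kg·m·s⁻²) · (kg·m²·s⁻²·A⁻²) · s⁻¹ · (kg⁻¹·m⁻²·s²) · s⁻¹ · (kg⁻¹·m⁻²·s³·A²) = m⁻¹·s⁻¹.
Both reduce to m⁻¹·s⁻¹.

Yes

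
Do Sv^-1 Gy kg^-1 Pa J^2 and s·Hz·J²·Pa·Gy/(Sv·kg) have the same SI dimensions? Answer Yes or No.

Left side:
  Sv = m²·s⁻².
  So Sv⁻¹ = m⁻²·s².
  Gy = m²·s⁻².
  Pa = kg·m⁻¹·s⁻².
  J = kg·m²·s⁻².
  So J² = kg²·m⁴·s⁻⁴.
  Combining: Sv⁻¹·Gy·kg⁻¹·Pa·J² = (m⁻²·s²) · (m²·s⁻²) · kg⁻¹ · (kg·m⁻¹·s⁻²) · (kg²·m⁴·s⁻⁴) = kg²·m³·s⁻⁶.
Right side:
  Hz = s⁻¹.
  J = kg·m²·s⁻².
  So J² = kg²·m⁴·s⁻⁴.
  Pa = kg·m⁻¹·s⁻².
  Sv = m²·s⁻².
  So Sv⁻¹ = m⁻²·s².
  Gy = m²·s⁻².
  Combining: s·Hz·J²·Pa·Sv⁻¹·kg⁻¹·Gy = s · s⁻¹ · (kg²·m⁴·s⁻⁴) · (kg·m⁻¹·s⁻²) · (m⁻²·s²) · kg⁻¹ · (m²·s⁻²) = kg²·m³·s⁻⁶.
Both reduce to kg²·m³·s⁻⁶.

Yes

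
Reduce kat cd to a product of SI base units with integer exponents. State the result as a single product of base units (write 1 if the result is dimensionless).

kat = s⁻¹·mol.
Combining: kat·cd = (s⁻¹·mol) · cd = s⁻¹·mol·cd.

s⁻¹·mol·cd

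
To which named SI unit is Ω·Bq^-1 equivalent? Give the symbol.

H

Ω = V/A (resistance = voltage per current),
    = kg·m²·s⁻³·A⁻².
Bq = 1/s = s⁻¹ (activity is decays per second).
So Bq⁻¹ = s.
Combining: Ω·Bq⁻¹ = (kg·m²·s⁻³·A⁻²) · s = kg·m²·s⁻²·A⁻².
kg·m²·s⁻²·A⁻² is the base-SI form of the henry.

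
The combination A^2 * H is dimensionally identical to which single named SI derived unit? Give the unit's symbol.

H = kg·m²·s⁻²·A⁻².
Combining: A²·H = A² · (kg·m²·s⁻²·A⁻²) = kg·m²·s⁻².
kg·m²·s⁻² is the base-SI form of the joule.

J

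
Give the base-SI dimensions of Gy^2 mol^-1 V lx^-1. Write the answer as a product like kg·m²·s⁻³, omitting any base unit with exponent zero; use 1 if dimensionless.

Gy = m²·s⁻².
So Gy² = m⁴·s⁻⁴.
V = kg·m²·s⁻³·A⁻¹.
lx = m⁻²·cd.
So lx⁻¹ = m²·cd⁻¹.
Combining: Gy²·mol⁻¹·V·lx⁻¹ = (m⁴·s⁻⁴) · mol⁻¹ · (kg·m²·s⁻³·A⁻¹) · (m²·cd⁻¹) = kg·m⁸·s⁻⁷·A⁻¹·mol⁻¹·cd⁻¹.

kg·m⁸·s⁻⁷·A⁻¹·mol⁻¹·cd⁻¹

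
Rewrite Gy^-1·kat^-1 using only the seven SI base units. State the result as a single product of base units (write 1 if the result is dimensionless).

Gy = J/kg (absorbed dose = energy per mass),
    = m²·s⁻².
So Gy⁻¹ = m⁻²·s².
kat = mol/s = s⁻¹·mol (catalytic activity).
So kat⁻¹ = s·mol⁻¹.
Combining: Gy⁻¹·kat⁻¹ = (m⁻²·s²) · (s·mol⁻¹) = m⁻²·s³·mol⁻¹.

m⁻²·s³·mol⁻¹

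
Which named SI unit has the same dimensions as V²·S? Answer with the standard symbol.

V = kg·m²·s⁻³·A⁻¹.
So V² = kg²·m⁴·s⁻⁶·A⁻².
S = kg⁻¹·m⁻²·s³·A².
Combining: V²·S = (kg²·m⁴·s⁻⁶·A⁻²) · (kg⁻¹·m⁻²·s³·A²) = kg·m²·s⁻³.
kg·m²·s⁻³ is the base-SI form of the watt.

W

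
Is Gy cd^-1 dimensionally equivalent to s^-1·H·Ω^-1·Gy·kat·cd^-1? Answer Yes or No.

Left side:
  Gy = J/kg (absorbed dose = energy per mass),
      = m²·s⁻².
  Combining: Gy·cd⁻¹ = (m²·s⁻²) · cd⁻¹ = m²·s⁻²·cd⁻¹.
Right side:
  H = Wb/A (inductance = flux per current),
      = kg·m²·s⁻²·A⁻².
  Ω = V/A (resistance = voltage per current),
      = kg·m²·s⁻³·A⁻².
  So Ω⁻¹ = kg⁻¹·m⁻²·s³·A².
  Gy = J/kg (absorbed dose = energy per mass),
      = m²·s⁻².
  kat = mol/s = s⁻¹·mol (catalytic activity).
  Combining: s⁻¹·H·Ω⁻¹·Gy·kat·cd⁻¹ = s⁻¹ · (kg·m²·s⁻²·A⁻²) · (kg⁻¹·m⁻²·s³·A²) · (m²·s⁻²) · (s⁻¹·mol) · cd⁻¹ = m²·s⁻³·mol·cd⁻¹.
Left is m²·s⁻²·cd⁻¹; right is m²·s⁻³·mol·cd⁻¹ — different.

No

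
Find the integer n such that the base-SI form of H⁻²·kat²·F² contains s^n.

10

H = Wb/A (inductance = flux per current),
    = kg·m²·s⁻²·A⁻².
So H⁻² = kg⁻²·m⁻⁴·s⁴·A⁴.
kat = mol/s = s⁻¹·mol (catalytic activity).
So kat² = s⁻²·mol².
F = C/V (capacitance = charge per voltage),
    = A·s/(kg·m²·s⁻³·A⁻¹) (substituting C and V),
    = kg⁻¹·m⁻²·s⁴·A².
So F² = kg⁻²·m⁻⁴·s⁸·A⁴.
Combining: H⁻²·kat²·F² = (kg⁻²·m⁻⁴·s⁴·A⁴) · (s⁻²·mol²) · (kg⁻²·m⁻⁴·s⁸·A⁴) = kg⁻⁴·m⁻⁸·s¹⁰·A⁸·mol².
The exponent of s is 10.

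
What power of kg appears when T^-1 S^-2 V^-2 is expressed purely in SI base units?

-1

T = Wb/m² (flux density = flux per area),
    = kg·s⁻²·A⁻¹.
So T⁻¹ = kg⁻¹·s²·A.
S = 1/Ω (conductance is reciprocal resistance),
    = kg⁻¹·m⁻²·s³·A².
So S⁻² = kg²·m⁴·s⁻⁶·A⁻⁴.
V = W/A (potential = power per current),
    = kg·m²·s⁻³·A⁻¹.
So V⁻² = kg⁻²·m⁻⁴·s⁶·A².
Combining: T⁻¹·S⁻²·V⁻² = (kg⁻¹·s²·A) · (kg²·m⁴·s⁻⁶·A⁻⁴) · (kg⁻²·m⁻⁴·s⁶·A²) = kg⁻¹·s²·A⁻¹.
The exponent of kg is -1.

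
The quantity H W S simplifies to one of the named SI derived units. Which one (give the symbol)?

J

H = kg·m²·s⁻²·A⁻².
W = kg·m²·s⁻³.
S = kg⁻¹·m⁻²·s³·A².
Combining: H·W·S = (kg·m²·s⁻²·A⁻²) · (kg·m²·s⁻³) · (kg⁻¹·m⁻²·s³·A²) = kg·m²·s⁻².
kg·m²·s⁻² is the base-SI form of the joule.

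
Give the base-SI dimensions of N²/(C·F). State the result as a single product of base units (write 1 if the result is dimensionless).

N = kg·m/s² = kg·m·s⁻² (force = mass × acceleration).
So N² = kg²·m²·s⁻⁴.
C = A·s = s·A (charge = current × time).
So C⁻¹ = s⁻¹·A⁻¹.
F = C/V (capacitance = charge per voltage),
    = A·s/(kg·m²·s⁻³·A⁻¹) (substituting C and V),
    = kg⁻¹·m⁻²·s⁴·A².
So F⁻¹ = kg·m²·s⁻⁴·A⁻².
Combining: N²·C⁻¹·F⁻¹ = (kg²·m²·s⁻⁴) · (s⁻¹·A⁻¹) · (kg·m²·s⁻⁴·A⁻²) = kg³·m⁴·s⁻⁹·A⁻³.

kg³·m⁴·s⁻⁹·A⁻³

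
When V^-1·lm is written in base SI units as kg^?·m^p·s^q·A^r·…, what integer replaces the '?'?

-1

V = W/A (potential = power per current),
    = kg·m²·s⁻³·A⁻¹.
So V⁻¹ = kg⁻¹·m⁻²·s³·A.
lm = cd·sr = cd (luminous flux; sr is dimensionless).
Combining: V⁻¹·lm = (kg⁻¹·m⁻²·s³·A) · cd = kg⁻¹·m⁻²·s³·A·cd.
The exponent of kg is -1.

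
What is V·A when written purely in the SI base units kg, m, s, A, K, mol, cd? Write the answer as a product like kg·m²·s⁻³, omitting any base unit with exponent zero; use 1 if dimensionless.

kg·m²·s⁻³

V = kg·m²·s⁻³·A⁻¹.
Combining: V·A = (kg·m²·s⁻³·A⁻¹) · A = kg·m²·s⁻³.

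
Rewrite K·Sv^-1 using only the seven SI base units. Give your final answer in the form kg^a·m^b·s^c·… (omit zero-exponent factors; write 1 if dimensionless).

m⁻²·s²·K

Sv = J/kg (equivalent dose = energy per mass),
    = m²·s⁻².
So Sv⁻¹ = m⁻²·s².
Combining: K·Sv⁻¹ = K · (m⁻²·s²) = m⁻²·s²·K.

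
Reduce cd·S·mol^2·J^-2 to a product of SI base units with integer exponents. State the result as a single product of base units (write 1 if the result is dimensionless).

kg⁻³·m⁻⁶·s⁷·A²·mol²·cd

S = kg⁻¹·m⁻²·s³·A².
J = kg·m²·s⁻².
So J⁻² = kg⁻²·m⁻⁴·s⁴.
Combining: cd·S·mol²·J⁻² = cd · (kg⁻¹·m⁻²·s³·A²) · mol² · (kg⁻²·m⁻⁴·s⁴) = kg⁻³·m⁻⁶·s⁷·A²·mol²·cd.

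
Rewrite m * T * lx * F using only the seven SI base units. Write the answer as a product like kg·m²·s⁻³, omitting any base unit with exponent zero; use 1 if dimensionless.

T = Wb/m² (flux density = flux per area),
    = kg·s⁻²·A⁻¹.
lx = lm/m² (illuminance = luminous flux per area),
    = m⁻²·cd.
F = C/V (capacitance = charge per voltage),
    = A·s/(kg·m²·s⁻³·A⁻¹) (substituting C and V),
    = kg⁻¹·m⁻²·s⁴·A².
Combining: m·T·lx·F = m · (kg·s⁻²·A⁻¹) · (m⁻²·cd) · (kg⁻¹·m⁻²·s⁴·A²) = m⁻³·s²·A·cd.

m⁻³·s²·A·cd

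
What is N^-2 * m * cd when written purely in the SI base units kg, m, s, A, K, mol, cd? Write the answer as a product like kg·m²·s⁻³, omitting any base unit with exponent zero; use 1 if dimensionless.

N = kg·m·s⁻².
So N⁻² = kg⁻²·m⁻²·s⁴.
Combining: N⁻²·m·cd = (kg⁻²·m⁻²·s⁴) · m · cd = kg⁻²·m⁻¹·s⁴·cd.

kg⁻²·m⁻¹·s⁴·cd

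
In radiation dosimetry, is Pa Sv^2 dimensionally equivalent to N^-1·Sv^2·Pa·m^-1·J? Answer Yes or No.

Yes

Left side:
  Pa = N/m² (pressure = force per area),
      = kg·m⁻¹·s⁻².
  Sv = J/kg (equivalent dose = energy per mass),
      = m²·s⁻².
  So Sv² = m⁴·s⁻⁴.
  Combining: Pa·Sv² = (kg·m⁻¹·s⁻²) · (m⁴·s⁻⁴) = kg·m³·s⁻⁶.
Right side:
  N = kg·m/s² = kg·m·s⁻² (force = mass × acceleration).
  So N⁻¹ = kg⁻¹·m⁻¹·s².
  Sv = J/kg (equivalent dose = energy per mass),
      = m²·s⁻².
  So Sv² = m⁴·s⁻⁴.
  Pa = N/m² (pressure = force per area),
      = kg·m⁻¹·s⁻².
  J = N·m (work = force × distance),
      = kg·m²·s⁻².
  Combining: N⁻¹·Sv²·Pa·m⁻¹·J = (kg⁻¹·m⁻¹·s²) · (m⁴·s⁻⁴) · (kg·m⁻¹·s⁻²) · m⁻¹ · (kg·m²·s⁻²) = kg·m³·s⁻⁶.
Both reduce to kg·m³·s⁻⁶.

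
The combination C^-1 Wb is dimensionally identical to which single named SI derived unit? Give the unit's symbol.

C = A·s = s·A (charge = current × time).
So C⁻¹ = s⁻¹·A⁻¹.
Wb = V·s (flux: a volt is a weber per second),
    = kg·m²·s⁻²·A⁻¹.
Combining: C⁻¹·Wb = (s⁻¹·A⁻¹) · (kg·m²·s⁻²·A⁻¹) = kg·m²·s⁻³·A⁻².
kg·m²·s⁻³·A⁻² is the base-SI form of the ohm.

Ω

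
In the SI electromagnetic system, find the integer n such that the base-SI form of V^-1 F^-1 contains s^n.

V = kg·m²·s⁻³·A⁻¹.
So V⁻¹ = kg⁻¹·m⁻²·s³·A.
F = kg⁻¹·m⁻²·s⁴·A².
So F⁻¹ = kg·m²·s⁻⁴·A⁻².
Combining: V⁻¹·F⁻¹ = (kg⁻¹·m⁻²·s³·A) · (kg·m²·s⁻⁴·A⁻²) = s⁻¹·A⁻¹.
The exponent of s is -1.

-1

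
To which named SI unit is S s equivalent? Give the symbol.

F

S = kg⁻¹·m⁻²·s³·A².
Combining: S·s = (kg⁻¹·m⁻²·s³·A²) · s = kg⁻¹·m⁻²·s⁴·A².
kg⁻¹·m⁻²·s⁴·A² is the base-SI form of the farad.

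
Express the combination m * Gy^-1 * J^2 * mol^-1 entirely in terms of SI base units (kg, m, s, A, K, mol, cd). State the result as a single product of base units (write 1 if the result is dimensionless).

kg²·m³·s⁻²·mol⁻¹

Gy = J/kg (absorbed dose = energy per mass),
    = m²·s⁻².
So Gy⁻¹ = m⁻²·s².
J = N·m (work = force × distance),
    = kg·m²·s⁻².
So J² = kg²·m⁴·s⁻⁴.
Combining: m·Gy⁻¹·J²·mol⁻¹ = m · (m⁻²·s²) · (kg²·m⁴·s⁻⁴) · mol⁻¹ = kg²·m³·s⁻²·mol⁻¹.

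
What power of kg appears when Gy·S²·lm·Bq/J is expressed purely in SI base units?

Gy = m²·s⁻².
J = kg·m²·s⁻².
So J⁻¹ = kg⁻¹·m⁻²·s².
S = kg⁻¹·m⁻²·s³·A².
So S² = kg⁻²·m⁻⁴·s⁶·A⁴.
lm = cd.
Bq = s⁻¹.
Combining: Gy·J⁻¹·S²·lm·Bq = (m²·s⁻²) · (kg⁻¹·m⁻²·s²) · (kg⁻²·m⁻⁴·s⁶·A⁴) · cd · s⁻¹ = kg⁻³·m⁻⁴·s⁵·A⁴·cd.
The exponent of kg is -3.

-3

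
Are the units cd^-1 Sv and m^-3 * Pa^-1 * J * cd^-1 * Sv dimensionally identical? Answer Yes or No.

Yes

Left side:
  Sv = J/kg (equivalent dose = energy per mass),
      = m²·s⁻².
  Combining: cd⁻¹·Sv = cd⁻¹ · (m²·s⁻²) = m²·s⁻²·cd⁻¹.
Right side:
  Pa = N/m² (pressure = force per area),
      = kg·m⁻¹·s⁻².
  So Pa⁻¹ = kg⁻¹·m·s².
  J = N·m (work = force × distance),
      = kg·m²·s⁻².
  Sv = J/kg (equivalent dose = energy per mass),
      = m²·s⁻².
  Combining: m⁻³·Pa⁻¹·J·cd⁻¹·Sv = m⁻³ · (kg⁻¹·m·s²) · (kg·m²·s⁻²) · cd⁻¹ · (m²·s⁻²) = m²·s⁻²·cd⁻¹.
Both reduce to m²·s⁻²·cd⁻¹.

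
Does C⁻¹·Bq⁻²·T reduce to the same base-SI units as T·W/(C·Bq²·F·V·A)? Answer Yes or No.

No

Left side:
  C = A·s = s·A (charge = current × time).
  So C⁻¹ = s⁻¹·A⁻¹.
  Bq = 1/s = s⁻¹ (activity is decays per second).
  So Bq⁻² = s².
  T = Wb/m² (flux density = flux per area),
      = kg·s⁻²·A⁻¹.
  Combining: C⁻¹·Bq⁻²·T = (s⁻¹·A⁻¹) · s² · (kg·s⁻²·A⁻¹) = kg·s⁻¹·A⁻².
Right side:
  C = s·A.
  So C⁻¹ = s⁻¹·A⁻¹.
  T = kg·s⁻²·A⁻¹.
  W = kg·m²·s⁻³.
  Bq = s⁻¹.
  So Bq⁻² = s².
  F = kg⁻¹·m⁻²·s⁴·A².
  So F⁻¹ = kg·m²·s⁻⁴·A⁻².
  V = kg·m²·s⁻³·A⁻¹.
  So V⁻¹ = kg⁻¹·m⁻²·s³·A.
  Combining: C⁻¹·T·W·Bq⁻²·F⁻¹·V⁻¹·A⁻¹ = (s⁻¹·A⁻¹) · (kg·s⁻²·A⁻¹) · (kg·m²·s⁻³) · s² · (kg·m²·s⁻⁴·A⁻²) · (kg⁻¹·m⁻²·s³·A) · A⁻¹ = kg²·m²·s⁻⁵·A⁻⁴.
Left is kg·s⁻¹·A⁻²; right is kg²·m²·s⁻⁵·A⁻⁴ — different.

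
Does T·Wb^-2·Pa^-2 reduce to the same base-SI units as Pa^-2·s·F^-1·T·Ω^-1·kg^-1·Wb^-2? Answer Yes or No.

Left side:
  T = kg·s⁻²·A⁻¹.
  Wb = kg·m²·s⁻²·A⁻¹.
  So Wb⁻² = kg⁻²·m⁻⁴·s⁴·A².
  Pa = kg·m⁻¹·s⁻².
  So Pa⁻² = kg⁻²·m²·s⁴.
  Combining: T·Wb⁻²·Pa⁻² = (kg·s⁻²·A⁻¹) · (kg⁻²·m⁻⁴·s⁴·A²) · (kg⁻²·m²·s⁴) = kg⁻³·m⁻²·s⁶·A.
Right side:
  Pa = N/m² (pressure = force per area),
      = kg·m⁻¹·s⁻².
  So Pa⁻² = kg⁻²·m²·s⁴.
  F = C/V (capacitance = charge per voltage),
      = A·s/(kg·m²·s⁻³·A⁻¹) (substituting C and V),
      = kg⁻¹·m⁻²·s⁴·A².
  So F⁻¹ = kg·m²·s⁻⁴·A⁻².
  T = Wb/m² (flux density = flux per area),
      = kg·s⁻²·A⁻¹.
  Ω = V/A (resistance = voltage per current),
      = kg·m²·s⁻³·A⁻².
  So Ω⁻¹ = kg⁻¹·m⁻²·s³·A².
  Wb = V·s (flux: a volt is a weber per second),
      = kg·m²·s⁻²·A⁻¹.
  So Wb⁻² = kg⁻²·m⁻⁴·s⁴·A².
  Combining: Pa⁻²·s·F⁻¹·T·Ω⁻¹·kg⁻¹·Wb⁻² = (kg⁻²·m²·s⁴) · s · (kg·m²·s⁻⁴·A⁻²) · (kg·s⁻²·A⁻¹) · (kg⁻¹·m⁻²·s³·A²) · kg⁻¹ · (kg⁻²·m⁻⁴·s⁴·A²) = kg⁻⁴·m⁻²·s⁶·A.
Left is kg⁻³·m⁻²·s⁶·A; right is kg⁻⁴·m⁻²·s⁶·A — different.

No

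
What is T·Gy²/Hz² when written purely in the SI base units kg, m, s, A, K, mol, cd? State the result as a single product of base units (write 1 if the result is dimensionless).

T = Wb/m² (flux density = flux per area),
    = kg·s⁻²·A⁻¹.
Hz = 1/s = s⁻¹ (frequency is cycles per second).
So Hz⁻² = s².
Gy = J/kg (absorbed dose = energy per mass),
    = m²·s⁻².
So Gy² = m⁴·s⁻⁴.
Combining: T·Hz⁻²·Gy² = (kg·s⁻²·A⁻¹) · s² · (m⁴·s⁻⁴) = kg·m⁴·s⁻⁴·A⁻¹.

kg·m⁴·s⁻⁴·A⁻¹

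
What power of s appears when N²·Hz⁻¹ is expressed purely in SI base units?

N = kg·m·s⁻².
So N² = kg²·m²·s⁻⁴.
Hz = s⁻¹.
So Hz⁻¹ = s.
Combining: N²·Hz⁻¹ = (kg²·m²·s⁻⁴) · s = kg²·m²·s⁻³.
The exponent of s is -3.

-3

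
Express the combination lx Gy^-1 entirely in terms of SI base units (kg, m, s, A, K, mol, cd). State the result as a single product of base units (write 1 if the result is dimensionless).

lx = m⁻²·cd.
Gy = m²·s⁻².
So Gy⁻¹ = m⁻²·s².
Combining: lx·Gy⁻¹ = (m⁻²·cd) · (m⁻²·s²) = m⁻⁴·s²·cd.

m⁻⁴·s²·cd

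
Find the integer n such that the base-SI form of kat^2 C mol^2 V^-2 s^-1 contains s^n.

kat = s⁻¹·mol.
So kat² = s⁻²·mol².
C = s·A.
V = kg·m²·s⁻³·A⁻¹.
So V⁻² = kg⁻²·m⁻⁴·s⁶·A².
Combining: kat²·C·mol²·V⁻²·s⁻¹ = (s⁻²·mol²) · (s·A) · mol² · (kg⁻²·m⁻⁴·s⁶·A²) · s⁻¹ = kg⁻²·m⁻⁴·s⁴·A³·mol⁴.
The exponent of s is 4.

4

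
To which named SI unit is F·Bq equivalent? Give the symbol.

F = C/V (capacitance = charge per voltage),
    = A·s/(kg·m²·s⁻³·A⁻¹) (substituting C and V),
    = kg⁻¹·m⁻²·s⁴·A².
Bq = 1/s = s⁻¹ (activity is decays per second).
Combining: F·Bq = (kg⁻¹·m⁻²·s⁴·A²) · s⁻¹ = kg⁻¹·m⁻²·s³·A².
kg⁻¹·m⁻²·s³·A² is the base-SI form of the siemens.

S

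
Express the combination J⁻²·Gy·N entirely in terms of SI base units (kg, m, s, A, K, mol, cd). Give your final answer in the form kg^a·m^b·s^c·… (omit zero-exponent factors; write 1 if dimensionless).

kg⁻¹·m⁻¹

J = N·m (work = force × distance),
    = kg·m²·s⁻².
So J⁻² = kg⁻²·m⁻⁴·s⁴.
Gy = J/kg (absorbed dose = energy per mass),
    = m²·s⁻².
N = kg·m/s² = kg·m·s⁻² (force = mass × acceleration).
Combining: J⁻²·Gy·N = (kg⁻²·m⁻⁴·s⁴) · (m²·s⁻²) · (kg·m·s⁻²) = kg⁻¹·m⁻¹.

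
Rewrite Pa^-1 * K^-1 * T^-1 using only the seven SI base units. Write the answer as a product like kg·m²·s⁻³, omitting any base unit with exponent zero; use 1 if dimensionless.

Pa = N/m² (pressure = force per area),
    = kg·m⁻¹·s⁻².
So Pa⁻¹ = kg⁻¹·m·s².
T = Wb/m² (flux density = flux per area),
    = kg·s⁻²·A⁻¹.
So T⁻¹ = kg⁻¹·s²·A.
Combining: Pa⁻¹·K⁻¹·T⁻¹ = (kg⁻¹·m·s²) · K⁻¹ · (kg⁻¹·s²·A) = kg⁻²·m·s⁴·A·K⁻¹.

kg⁻²·m·s⁴·A·K⁻¹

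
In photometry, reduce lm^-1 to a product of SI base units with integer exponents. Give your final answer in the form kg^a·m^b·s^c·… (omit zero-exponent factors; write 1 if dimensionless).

cd⁻¹

lm = cd·sr = cd (luminous flux; sr is dimensionless).
So lm⁻¹ = cd⁻¹.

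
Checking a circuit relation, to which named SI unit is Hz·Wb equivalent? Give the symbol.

Hz = 1/s = s⁻¹ (frequency is cycles per second).
Wb = V·s (flux: a volt is a weber per second),
    = kg·m²·s⁻²·A⁻¹.
Combining: Hz·Wb = s⁻¹ · (kg·m²·s⁻²·A⁻¹) = kg·m²·s⁻³·A⁻¹.
kg·m²·s⁻³·A⁻¹ is the base-SI form of the volt.

V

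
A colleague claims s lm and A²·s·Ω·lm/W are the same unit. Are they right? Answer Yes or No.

Yes

Left side:
  lm = cd·sr = cd (luminous flux; sr is dimensionless).
  Combining: s·lm = s · cd = s·cd.
Right side:
  Ω = kg·m²·s⁻³·A⁻².
  W = kg·m²·s⁻³.
  So W⁻¹ = kg⁻¹·m⁻²·s³.
  lm = cd.
  Combining: A²·s·Ω·W⁻¹·lm = A² · s · (kg·m²·s⁻³·A⁻²) · (kg⁻¹·m⁻²·s³) · cd = s·cd.
Both reduce to s·cd.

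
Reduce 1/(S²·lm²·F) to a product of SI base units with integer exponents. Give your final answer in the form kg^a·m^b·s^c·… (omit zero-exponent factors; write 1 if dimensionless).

kg³·m⁶·s⁻¹⁰·A⁻⁶·cd⁻²

S = 1/Ω (conductance is reciprocal resistance),
    = kg⁻¹·m⁻²·s³·A².
So S⁻² = kg²·m⁴·s⁻⁶·A⁻⁴.
lm = cd·sr = cd (luminous flux; sr is dimensionless).
So lm⁻² = cd⁻².
F = C/V (capacitance = charge per voltage),
    = A·s/(kg·m²·s⁻³·A⁻¹) (substituting C and V),
    = kg⁻¹·m⁻²·s⁴·A².
So F⁻¹ = kg·m²·s⁻⁴·A⁻².
Combining: S⁻²·lm⁻²·F⁻¹ = (kg²·m⁴·s⁻⁶·A⁻⁴) · cd⁻² · (kg·m²·s⁻⁴·A⁻²) = kg³·m⁶·s⁻¹⁰·A⁻⁶·cd⁻².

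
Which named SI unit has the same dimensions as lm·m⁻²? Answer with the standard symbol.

lm = cd·sr = cd (luminous flux; sr is dimensionless).
Combining: lm·m⁻² = cd · m⁻² = m⁻²·cd.
m⁻²·cd is the base-SI form of the lux.

lx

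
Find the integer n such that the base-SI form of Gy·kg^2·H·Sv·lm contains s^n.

-6

Gy = J/kg (absorbed dose = energy per mass),
    = m²·s⁻².
H = Wb/A (inductance = flux per current),
    = kg·m²·s⁻²·A⁻².
Sv = J/kg (equivalent dose = energy per mass),
    = m²·s⁻².
lm = cd·sr = cd (luminous flux; sr is dimensionless).
Combining: Gy·kg²·H·Sv·lm = (m²·s⁻²) · kg² · (kg·m²·s⁻²·A⁻²) · (m²·s⁻²) · cd = kg³·m⁶·s⁻⁶·A⁻²·cd.
The exponent of s is -6.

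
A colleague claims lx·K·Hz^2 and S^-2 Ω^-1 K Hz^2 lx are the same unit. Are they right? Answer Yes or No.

Left side:
  lx = lm/m² (illuminance = luminous flux per area),
      = m⁻²·cd.
  Hz = 1/s = s⁻¹ (frequency is cycles per second).
  So Hz² = s⁻².
  Combining: lx·K·Hz² = (m⁻²·cd) · K · s⁻² = m⁻²·s⁻²·K·cd.
Right side:
  S = kg⁻¹·m⁻²·s³·A².
  So S⁻² = kg²·m⁴·s⁻⁶·A⁻⁴.
  Ω = kg·m²·s⁻³·A⁻².
  So Ω⁻¹ = kg⁻¹·m⁻²·s³·A².
  Hz = s⁻¹.
  So Hz² = s⁻².
  lx = m⁻²·cd.
  Combining: S⁻²·Ω⁻¹·K·Hz²·lx = (kg²·m⁴·s⁻⁶·A⁻⁴) · (kg⁻¹·m⁻²·s³·A²) · K · s⁻² · (m⁻²·cd) = kg·s⁻⁵·A⁻²·K·cd.
Left is m⁻²·s⁻²·K·cd; right is kg·s⁻⁵·A⁻²·K·cd — different.

No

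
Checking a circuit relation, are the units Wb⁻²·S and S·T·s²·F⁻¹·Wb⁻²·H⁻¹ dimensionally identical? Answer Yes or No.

Left side:
  Wb = V·s (flux: a volt is a weber per second),
      = kg·m²·s⁻²·A⁻¹.
  So Wb⁻² = kg⁻²·m⁻⁴·s⁴·A².
  S = 1/Ω (conductance is reciprocal resistance),
      = kg⁻¹·m⁻²·s³·A².
  Combining: Wb⁻²·S = (kg⁻²·m⁻⁴·s⁴·A²) · (kg⁻¹·m⁻²·s³·A²) = kg⁻³·m⁻⁶·s⁷·A⁴.
Right side:
  S = 1/Ω (conductance is reciprocal resistance),
      = kg⁻¹·m⁻²·s³·A².
  T = Wb/m² (flux density = flux per area),
      = kg·s⁻²·A⁻¹.
  F = C/V (capacitance = charge per voltage),
      = A·s/(kg·m²·s⁻³·A⁻¹) (substituting C and V),
      = kg⁻¹·m⁻²·s⁴·A².
  So F⁻¹ = kg·m²·s⁻⁴·A⁻².
  Wb = V·s (flux: a volt is a weber per second),
      = kg·m²·s⁻²·A⁻¹.
  So Wb⁻² = kg⁻²·m⁻⁴·s⁴·A².
  H = Wb/A (inductance = flux per current),
      = kg·m²·s⁻²·A⁻².
  So H⁻¹ = kg⁻¹·m⁻²·s²·A².
  Combining: S·T·s²·F⁻¹·Wb⁻²·H⁻¹ = (kg⁻¹·m⁻²·s³·A²) · (kg·s⁻²·A⁻¹) · s² · (kg·m²·s⁻⁴·A⁻²) · (kg⁻²·m⁻⁴·s⁴·A²) · (kg⁻¹·m⁻²·s²·A²) = kg⁻²·m⁻⁶·s⁵·A³.
Left is kg⁻³·m⁻⁶·s⁷·A⁴; right is kg⁻²·m⁻⁶·s⁵·A³ — different.

No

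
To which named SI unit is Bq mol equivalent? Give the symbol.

Bq = s⁻¹.
Combining: Bq·mol = s⁻¹ · mol = s⁻¹·mol.
s⁻¹·mol is the base-SI form of the katal.

kat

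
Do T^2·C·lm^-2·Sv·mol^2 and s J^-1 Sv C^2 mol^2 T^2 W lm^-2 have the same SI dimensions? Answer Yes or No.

No

Left side:
  T = Wb/m² (flux density = flux per area),
      = kg·s⁻²·A⁻¹.
  So T² = kg²·s⁻⁴·A⁻².
  C = A·s = s·A (charge = current × time).
  lm = cd·sr = cd (luminous flux; sr is dimensionless).
  So lm⁻² = cd⁻².
  Sv = J/kg (equivalent dose = energy per mass),
      = m²·s⁻².
  Combining: T²·C·lm⁻²·Sv·mol² = (kg²·s⁻⁴·A⁻²) · (s·A) · cd⁻² · (m²·s⁻²) · mol² = kg²·m²·s⁻⁵·A⁻¹·mol²·cd⁻².
Right side:
  J = N·m (work = force × distance),
      = kg·m²·s⁻².
  So J⁻¹ = kg⁻¹·m⁻²·s².
  Sv = J/kg (equivalent dose = energy per mass),
      = m²·s⁻².
  C = A·s = s·A (charge = current × time).
  So C² = s²·A².
  T = Wb/m² (flux density = flux per area),
      = kg·s⁻²·A⁻¹.
  So T² = kg²·s⁻⁴·A⁻².
  W = J/s (power = energy per time),
      = kg·m²·s⁻³.
  lm = cd·sr = cd (luminous flux; sr is dimensionless).
  So lm⁻² = cd⁻².
  Combining: s·J⁻¹·Sv·C²·mol²·T²·W·lm⁻² = s · (kg⁻¹·m⁻²·s²) · (m²·s⁻²) · (s²·A²) · mol² · (kg²·s⁻⁴·A⁻²) · (kg·m²·s⁻³) · cd⁻² = kg²·m²·s⁻⁴·mol²·cd⁻².
Left is kg²·m²·s⁻⁵·A⁻¹·mol²·cd⁻²; right is kg²·m²·s⁻⁴·mol²·cd⁻² — different.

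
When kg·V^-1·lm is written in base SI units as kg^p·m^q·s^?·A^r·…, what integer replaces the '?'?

V = kg·m²·s⁻³·A⁻¹.
So V⁻¹ = kg⁻¹·m⁻²·s³·A.
lm = cd.
Combining: kg·V⁻¹·lm = kg · (kg⁻¹·m⁻²·s³·A) · cd = m⁻²·s³·A·cd.
The exponent of s is 3.

3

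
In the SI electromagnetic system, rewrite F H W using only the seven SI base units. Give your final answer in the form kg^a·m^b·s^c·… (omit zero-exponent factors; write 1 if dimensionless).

F = C/V (capacitance = charge per voltage),
    = A·s/(kg·m²·s⁻³·A⁻¹) (substituting C and V),
    = kg⁻¹·m⁻²·s⁴·A².
H = Wb/A (inductance = flux per current),
    = kg·m²·s⁻²·A⁻².
W = J/s (power = energy per time),
    = kg·m²·s⁻³.
Combining: F·H·W = (kg⁻¹·m⁻²·s⁴·A²) · (kg·m²·s⁻²·A⁻²) · (kg·m²·s⁻³) = kg·m²·s⁻¹.

kg·m²·s⁻¹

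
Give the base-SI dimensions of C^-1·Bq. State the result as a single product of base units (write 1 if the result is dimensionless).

s⁻²·A⁻¹

C = A·s = s·A (charge = current × time).
So C⁻¹ = s⁻¹·A⁻¹.
Bq = 1/s = s⁻¹ (activity is decays per second).
Combining: C⁻¹·Bq = (s⁻¹·A⁻¹) · s⁻¹ = s⁻²·A⁻¹.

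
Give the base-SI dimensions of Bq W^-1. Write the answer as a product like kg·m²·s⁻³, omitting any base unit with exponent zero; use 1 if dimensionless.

kg⁻¹·m⁻²·s²

Bq = 1/s = s⁻¹ (activity is decays per second).
W = J/s (power = energy per time),
    = kg·m²·s⁻³.
So W⁻¹ = kg⁻¹·m⁻²·s³.
Combining: Bq·W⁻¹ = s⁻¹ · (kg⁻¹·m⁻²·s³) = kg⁻¹·m⁻²·s².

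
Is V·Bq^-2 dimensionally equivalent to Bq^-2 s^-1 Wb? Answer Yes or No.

Yes

Left side:
  V = W/A (potential = power per current),
      = kg·m²·s⁻³·A⁻¹.
  Bq = 1/s = s⁻¹ (activity is decays per second).
  So Bq⁻² = s².
  Combining: V·Bq⁻² = (kg·m²·s⁻³·A⁻¹) · s² = kg·m²·s⁻¹·A⁻¹.
Right side:
  Bq = s⁻¹.
  So Bq⁻² = s².
  Wb = kg·m²·s⁻²·A⁻¹.
  Combining: Bq⁻²·s⁻¹·Wb = s² · s⁻¹ · (kg·m²·s⁻²·A⁻¹) = kg·m²·s⁻¹·A⁻¹.
Both reduce to kg·m²·s⁻¹·A⁻¹.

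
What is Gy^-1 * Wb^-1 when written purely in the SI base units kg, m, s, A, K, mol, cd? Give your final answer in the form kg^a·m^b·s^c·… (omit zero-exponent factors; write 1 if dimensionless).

Gy = J/kg (absorbed dose = energy per mass),
    = m²·s⁻².
So Gy⁻¹ = m⁻²·s².
Wb = V·s (flux: a volt is a weber per second),
    = kg·m²·s⁻²·A⁻¹.
So Wb⁻¹ = kg⁻¹·m⁻²·s²·A.
Combining: Gy⁻¹·Wb⁻¹ = (m⁻²·s²) · (kg⁻¹·m⁻²·s²·A) = kg⁻¹·m⁻⁴·s⁴·A.

kg⁻¹·m⁻⁴·s⁴·A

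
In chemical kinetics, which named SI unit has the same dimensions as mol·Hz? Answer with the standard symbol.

Hz = 1/s = s⁻¹ (frequency is cycles per second).
Combining: mol·Hz = mol · s⁻¹ = s⁻¹·mol.
s⁻¹·mol is the base-SI form of the katal.

kat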